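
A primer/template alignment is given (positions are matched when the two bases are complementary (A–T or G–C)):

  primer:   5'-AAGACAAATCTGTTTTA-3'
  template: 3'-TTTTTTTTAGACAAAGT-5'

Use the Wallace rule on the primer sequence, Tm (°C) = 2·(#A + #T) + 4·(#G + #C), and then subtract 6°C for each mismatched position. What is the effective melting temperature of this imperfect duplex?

Primer base counts: A=7, T=6, G=2, C=2 → A+T=13, G+C=4
Perfect-match Tm = 2(13) + 4(4) = 26 + 16 = 42°C
Mismatches (positions where the bases are not complementary): 3 (at positions 3, 5, 16)
Effective Tm = 42 − 3×6 = 42 − 18 = 24°C

24°C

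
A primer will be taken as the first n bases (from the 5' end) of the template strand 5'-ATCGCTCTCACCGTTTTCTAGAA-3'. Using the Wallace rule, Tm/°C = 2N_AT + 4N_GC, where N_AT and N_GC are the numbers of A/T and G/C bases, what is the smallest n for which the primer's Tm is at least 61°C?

First 20 bases: ATCGCTCTCACCGTTTTCTA → Tm = 58°C (< 61°C)
First 21 bases: ATCGCTCTCACCGTTTTCTAG → Tm = 62°C (≥ 61°C)
Each additional base adds 2°C (A/T) or 4°C (G/C), so Tm is non-decreasing in n; n = 21 is the first length to reach 61°C.

n = 21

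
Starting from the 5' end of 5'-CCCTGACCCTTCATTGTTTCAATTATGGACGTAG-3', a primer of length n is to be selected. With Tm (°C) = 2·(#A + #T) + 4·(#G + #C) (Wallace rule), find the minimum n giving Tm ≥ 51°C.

n = 17

First 16 bases: CCCTGACCCTTCATTG → Tm = 50°C (< 51°C)
First 17 bases: CCCTGACCCTTCATTGT → Tm = 52°C (≥ 51°C)
Each additional base adds 2°C (A/T) or 4°C (G/C), so Tm is non-decreasing in n; n = 17 is the first length to reach 51°C.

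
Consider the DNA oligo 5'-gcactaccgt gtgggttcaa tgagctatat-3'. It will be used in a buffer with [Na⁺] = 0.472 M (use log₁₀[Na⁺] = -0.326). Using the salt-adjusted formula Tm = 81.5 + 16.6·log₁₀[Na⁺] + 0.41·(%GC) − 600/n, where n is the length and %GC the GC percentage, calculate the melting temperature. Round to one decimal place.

Length n = 30. Scanning the sequence gives T=9, G=8, A=7, C=6.
G+C = 14, so %GC = 14/30 × 100 = 46.667%
Salt term: 16.6 × (-0.326) = -5.412
GC term: 0.41 × 46.667 = 19.133; length term: −600/30 = −20
Tm = 81.5 + (-5.412) + 19.133 − 20 = 75.221 → 75.2°C

75.2°C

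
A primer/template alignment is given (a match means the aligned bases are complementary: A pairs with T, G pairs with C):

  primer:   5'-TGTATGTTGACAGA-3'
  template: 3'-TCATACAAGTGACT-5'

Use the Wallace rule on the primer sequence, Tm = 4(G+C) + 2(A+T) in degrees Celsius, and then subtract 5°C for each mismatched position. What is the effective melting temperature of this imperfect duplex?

23°C

Primer base counts: A=4, T=5, G=4, C=1 → A+T=9, G+C=5
Perfect-match Tm = 2(9) + 4(5) = 18 + 20 = 38°C
Mismatches (positions where the bases are not complementary): 3 (at positions 1, 9, 12)
Effective Tm = 38 − 3×5 = 38 − 15 = 23°C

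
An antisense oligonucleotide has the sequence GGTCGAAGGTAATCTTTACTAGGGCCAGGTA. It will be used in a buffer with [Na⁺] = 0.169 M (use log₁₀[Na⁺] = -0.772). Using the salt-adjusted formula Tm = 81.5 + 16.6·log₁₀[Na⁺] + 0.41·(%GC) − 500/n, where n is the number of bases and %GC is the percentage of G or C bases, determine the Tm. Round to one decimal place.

Length n = 31. Counting bases: G=10, C=5, T=8, A=8
G+C = 15, so %GC = 15/31 × 100 = 48.387%
Salt term: 16.6 × (-0.772) = -12.815
GC term: 0.41 × 48.387 = 19.839; length term: −500/31 = −16.129
Tm = 81.5 + (-12.815) + 19.839 − 16.129 = 72.395 → 72.4°C

72.4°C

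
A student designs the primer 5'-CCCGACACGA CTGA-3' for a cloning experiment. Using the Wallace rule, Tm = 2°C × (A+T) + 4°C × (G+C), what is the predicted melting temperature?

46°C

Base counts: C=6, A=4, T=1, G=3
So N_AT = 5 and N_GC = 9.
Tm = 2×5 + 4×9 = 46°C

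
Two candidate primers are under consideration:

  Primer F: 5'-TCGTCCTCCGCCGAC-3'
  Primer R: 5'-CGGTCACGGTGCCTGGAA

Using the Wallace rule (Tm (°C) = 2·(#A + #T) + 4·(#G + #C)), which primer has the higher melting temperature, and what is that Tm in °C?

Primer F: A+T=4, G+C=11 → Tm = 2(4)+4(11) = 52°C
Primer R: A+T=6, G+C=12 → Tm = 2(6)+4(12) = 60°C
52°C vs 60°C → primer R is higher.

Primer R, 60°C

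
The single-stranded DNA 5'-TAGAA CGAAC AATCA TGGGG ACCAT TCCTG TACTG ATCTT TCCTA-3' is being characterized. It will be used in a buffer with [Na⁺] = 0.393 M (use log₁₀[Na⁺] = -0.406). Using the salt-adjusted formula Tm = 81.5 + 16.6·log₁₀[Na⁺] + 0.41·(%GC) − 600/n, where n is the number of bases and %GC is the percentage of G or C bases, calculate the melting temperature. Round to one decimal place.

Length n = 45. Base counts: G=8, C=11, T=13, A=13
G+C = 19, so %GC = 19/45 × 100 = 42.222%
Salt term: 16.6 × (-0.406) = -6.74
GC term: 0.41 × 42.222 = 17.311; length term: −600/45 = −13.333
Tm = 81.5 + (-6.74) + 17.311 − 13.333 = 78.738 → 78.7°C

78.7°C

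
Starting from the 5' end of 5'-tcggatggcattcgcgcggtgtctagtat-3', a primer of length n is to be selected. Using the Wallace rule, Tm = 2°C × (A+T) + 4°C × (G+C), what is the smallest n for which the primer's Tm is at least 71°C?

First 21 bases: TCGGATGGCATTCGCGCGGTG → Tm = 70°C (< 71°C)
First 22 bases: TCGGATGGCATTCGCGCGGTGT → Tm = 72°C (≥ 71°C)
Each additional base adds 2°C (A/T) or 4°C (G/C), so Tm is non-decreasing in n; n = 22 is the first length to reach 71°C.

n = 22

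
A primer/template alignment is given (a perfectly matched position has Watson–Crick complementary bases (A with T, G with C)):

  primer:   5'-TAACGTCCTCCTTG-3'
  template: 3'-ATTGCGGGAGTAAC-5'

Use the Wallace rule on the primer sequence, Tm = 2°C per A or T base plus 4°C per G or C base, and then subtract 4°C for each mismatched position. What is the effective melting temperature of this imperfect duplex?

Primer base counts: A=2, T=5, G=2, C=5 → A+T=7, G+C=7
Perfect-match Tm = 2(7) + 4(7) = 14 + 28 = 42°C
Mismatches (positions where the bases are not complementary): 2 (at positions 6, 11)
Effective Tm = 42 − 2×4 = 42 − 8 = 34°C

34°C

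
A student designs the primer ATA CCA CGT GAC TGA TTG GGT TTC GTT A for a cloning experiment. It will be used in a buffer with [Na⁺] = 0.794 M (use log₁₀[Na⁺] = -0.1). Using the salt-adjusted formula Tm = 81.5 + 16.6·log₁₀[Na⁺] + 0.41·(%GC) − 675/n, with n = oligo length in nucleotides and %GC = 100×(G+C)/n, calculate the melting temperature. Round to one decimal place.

Length n = 28. Counting bases: T=10, A=6, G=7, C=5
G+C = 12, so %GC = 12/28 × 100 = 42.857%
Salt term: 16.6 × (-0.1) = -1.66
GC term: 0.41 × 42.857 = 17.571; length term: −675/28 = −24.107
Tm = 81.5 + (-1.66) + 17.571 − 24.107 = 73.304 → 73.3°C

73.3°C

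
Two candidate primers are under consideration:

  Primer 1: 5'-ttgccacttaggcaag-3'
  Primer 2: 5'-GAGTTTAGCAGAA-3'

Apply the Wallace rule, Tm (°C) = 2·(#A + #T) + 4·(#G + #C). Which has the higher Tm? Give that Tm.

Primer 1: A+T=8, G+C=8 → Tm = 2(8)+4(8) = 48°C
Primer 2: A+T=8, G+C=5 → Tm = 2(8)+4(5) = 36°C
48°C vs 36°C → primer 1 is higher.

Primer 1, 48°C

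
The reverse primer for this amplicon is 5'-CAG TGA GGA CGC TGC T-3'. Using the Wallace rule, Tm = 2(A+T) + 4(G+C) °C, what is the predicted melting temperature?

52°C

C=4, A=3, G=6, T=3
A+T = 6, G+C = 10
Tm = 2×6 + 4×10 = 52°C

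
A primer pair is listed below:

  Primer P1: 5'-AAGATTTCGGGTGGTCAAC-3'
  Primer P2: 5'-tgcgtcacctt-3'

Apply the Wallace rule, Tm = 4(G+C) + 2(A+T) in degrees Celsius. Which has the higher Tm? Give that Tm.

Primer P1: A+T=10, G+C=9 → Tm = 2(10)+4(9) = 56°C
Primer P2: A+T=5, G+C=6 → Tm = 2(5)+4(6) = 34°C
56°C vs 34°C → primer P1 is higher.

Primer P1, 56°C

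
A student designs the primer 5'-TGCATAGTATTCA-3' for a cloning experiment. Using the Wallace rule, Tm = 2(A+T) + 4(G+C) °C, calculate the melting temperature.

Base counts: C=2, A=4, T=5, G=2
A+T = 9, G+C = 4
Tm = 4·4 + 2·9 = 16 + 18 = 34°C

34°C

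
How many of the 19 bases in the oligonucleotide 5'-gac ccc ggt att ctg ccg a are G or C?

12

Scanning the sequence gives G=5, T=4, A=3, C=7.
G+C = 5 + 7 = 12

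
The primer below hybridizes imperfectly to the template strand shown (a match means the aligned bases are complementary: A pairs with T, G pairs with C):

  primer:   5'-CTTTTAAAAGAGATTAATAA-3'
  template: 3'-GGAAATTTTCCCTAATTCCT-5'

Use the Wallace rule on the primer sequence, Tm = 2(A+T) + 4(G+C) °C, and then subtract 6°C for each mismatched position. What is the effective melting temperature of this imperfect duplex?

Primer base counts: A=10, T=7, G=2, C=1 → A+T=17, G+C=3
Perfect-match Tm = 2(17) + 4(3) = 34 + 12 = 46°C
Mismatches (positions where the bases are not complementary): 4 (at positions 2, 11, 18, 19)
Effective Tm = 46 − 4×6 = 46 − 24 = 22°C

22°C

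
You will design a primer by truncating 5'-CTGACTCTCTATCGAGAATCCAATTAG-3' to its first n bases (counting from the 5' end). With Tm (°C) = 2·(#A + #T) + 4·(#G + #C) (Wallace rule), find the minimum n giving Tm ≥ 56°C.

n = 20

First 19 bases: CTGACTCTCTATCGAGAAT → Tm = 54°C (< 56°C)
First 20 bases: CTGACTCTCTATCGAGAATC → Tm = 58°C (≥ 56°C)
Since every base adds ≥2°C, Tm only increases with n, so the threshold is first crossed at n = 20.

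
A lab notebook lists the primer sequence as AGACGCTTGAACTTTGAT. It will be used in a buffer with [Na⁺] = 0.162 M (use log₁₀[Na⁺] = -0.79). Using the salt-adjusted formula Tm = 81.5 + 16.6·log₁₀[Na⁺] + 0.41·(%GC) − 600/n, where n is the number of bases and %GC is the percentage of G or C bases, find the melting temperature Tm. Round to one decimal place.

51.0°C

Length n = 18. Counting bases: C=3, G=4, T=6, A=5
G+C = 7, so %GC = 7/18 × 100 = 38.889%
Salt term: 16.6 × (-0.79) = -13.114
GC term: 0.41 × 38.889 = 15.944; length term: −600/18 = −33.333
Tm = 81.5 + (-13.114) + 15.944 − 33.333 = 50.997 → 51.0°C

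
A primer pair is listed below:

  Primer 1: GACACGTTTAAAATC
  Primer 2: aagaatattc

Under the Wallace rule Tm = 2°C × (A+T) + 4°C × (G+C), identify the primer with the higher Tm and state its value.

Primer 1: A+T=10, G+C=5 → Tm = 2(10)+4(5) = 40°C
Primer 2: A+T=8, G+C=2 → Tm = 2(8)+4(2) = 24°C
40°C vs 24°C → primer 1 is higher.

Primer 1, 40°C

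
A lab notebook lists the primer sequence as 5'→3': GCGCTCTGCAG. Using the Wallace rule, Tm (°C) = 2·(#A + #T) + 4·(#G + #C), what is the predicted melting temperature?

38°C

Scanning the sequence gives G=4, T=2, A=1, C=4.
A+T = 3, G+C = 8
Tm = 2×3 + 4×8 = 38°C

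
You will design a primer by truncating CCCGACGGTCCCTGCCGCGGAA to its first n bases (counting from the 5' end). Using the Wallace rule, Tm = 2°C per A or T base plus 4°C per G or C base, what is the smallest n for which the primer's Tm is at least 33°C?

n = 10

First 9 bases: CCCGACGGT → Tm = 32°C (< 33°C)
First 10 bases: CCCGACGGTC → Tm = 36°C (≥ 33°C)
Since every base adds ≥2°C, Tm only increases with n, so the threshold is first crossed at n = 10.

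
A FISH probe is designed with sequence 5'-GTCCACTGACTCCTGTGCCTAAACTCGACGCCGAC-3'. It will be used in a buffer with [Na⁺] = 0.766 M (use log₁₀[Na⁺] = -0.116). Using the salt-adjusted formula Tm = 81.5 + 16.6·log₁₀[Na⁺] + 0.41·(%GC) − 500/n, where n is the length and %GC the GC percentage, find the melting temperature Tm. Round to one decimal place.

Length n = 35. Scanning the sequence gives A=7, G=7, T=7, C=14.
G+C = 21, so %GC = 21/35 × 100 = 60%
Salt term: 16.6 × (-0.116) = -1.926
GC term: 0.41 × 60 = 24.6; length term: −500/35 = −14.286
Tm = 81.5 + (-1.926) + 24.6 − 14.286 = 89.888 → 89.9°C

89.9°C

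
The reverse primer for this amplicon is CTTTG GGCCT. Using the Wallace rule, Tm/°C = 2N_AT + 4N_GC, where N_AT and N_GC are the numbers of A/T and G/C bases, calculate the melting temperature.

32°C

Base counts: G=3, T=4, C=3, A=0
So N_AT = 4 and N_GC = 6.
Tm = 2×4 + 4×6 = 32°C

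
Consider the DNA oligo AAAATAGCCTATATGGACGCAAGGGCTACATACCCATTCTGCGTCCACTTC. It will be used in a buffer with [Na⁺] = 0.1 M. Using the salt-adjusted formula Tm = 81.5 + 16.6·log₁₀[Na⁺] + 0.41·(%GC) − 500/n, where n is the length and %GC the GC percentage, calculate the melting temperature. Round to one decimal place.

Length n = 51. Base counts: C=15, T=12, A=15, G=9
G+C = 24, so %GC = 24/51 × 100 = 47.059%
Salt term: 16.6 × (-1) = -16.6
GC term: 0.41 × 47.059 = 19.294; length term: −500/51 = −9.804
Tm = 81.5 + (-16.6) + 19.294 − 9.804 = 74.39 → 74.4°C

74.4°C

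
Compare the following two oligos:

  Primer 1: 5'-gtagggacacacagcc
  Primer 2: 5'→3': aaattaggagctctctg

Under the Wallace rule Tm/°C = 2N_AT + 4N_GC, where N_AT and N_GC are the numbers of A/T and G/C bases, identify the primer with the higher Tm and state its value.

Primer 1: A+T=6, G+C=10 → Tm = 2(6)+4(10) = 52°C
Primer 2: A+T=10, G+C=7 → Tm = 2(10)+4(7) = 48°C
52°C vs 48°C → primer 1 is higher.

Primer 1, 52°C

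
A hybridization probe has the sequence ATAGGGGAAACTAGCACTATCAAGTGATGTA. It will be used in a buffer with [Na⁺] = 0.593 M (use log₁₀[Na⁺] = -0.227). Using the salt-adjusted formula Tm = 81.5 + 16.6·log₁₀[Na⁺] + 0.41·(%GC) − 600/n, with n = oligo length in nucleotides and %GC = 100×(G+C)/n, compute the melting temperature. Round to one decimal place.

74.2°C

Length n = 31. Counting bases: C=4, A=12, T=7, G=8
G+C = 12, so %GC = 12/31 × 100 = 38.71%
Salt term: 16.6 × (-0.227) = -3.768
GC term: 0.41 × 38.71 = 15.871; length term: −600/31 = −19.355
Tm = 81.5 + (-3.768) + 15.871 − 19.355 = 74.248 → 74.2°C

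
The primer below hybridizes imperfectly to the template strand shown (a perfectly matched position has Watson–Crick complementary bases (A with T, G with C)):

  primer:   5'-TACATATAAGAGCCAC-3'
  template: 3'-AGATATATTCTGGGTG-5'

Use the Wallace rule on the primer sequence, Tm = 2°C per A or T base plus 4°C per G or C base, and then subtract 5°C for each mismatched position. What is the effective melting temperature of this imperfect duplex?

29°C

Primer base counts: A=7, T=3, G=2, C=4 → A+T=10, G+C=6
Perfect-match Tm = 2(10) + 4(6) = 20 + 24 = 44°C
Mismatches (positions where the bases are not complementary): 3 (at positions 2, 3, 12)
Effective Tm = 44 − 3×5 = 44 − 15 = 29°C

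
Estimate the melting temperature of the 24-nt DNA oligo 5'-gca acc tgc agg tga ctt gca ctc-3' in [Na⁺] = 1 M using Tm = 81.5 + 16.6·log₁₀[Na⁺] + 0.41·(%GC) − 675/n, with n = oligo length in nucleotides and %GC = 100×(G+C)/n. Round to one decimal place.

77.3°C

Length n = 24. Scanning the sequence gives C=8, T=5, G=6, A=5.
G+C = 14, so %GC = 14/24 × 100 = 58.333%
Salt term: 16.6 × (0) = 0
GC term: 0.41 × 58.333 = 23.917; length term: −675/24 = −28.125
Tm = 81.5 + (0) + 23.917 − 28.125 = 77.292 → 77.3°C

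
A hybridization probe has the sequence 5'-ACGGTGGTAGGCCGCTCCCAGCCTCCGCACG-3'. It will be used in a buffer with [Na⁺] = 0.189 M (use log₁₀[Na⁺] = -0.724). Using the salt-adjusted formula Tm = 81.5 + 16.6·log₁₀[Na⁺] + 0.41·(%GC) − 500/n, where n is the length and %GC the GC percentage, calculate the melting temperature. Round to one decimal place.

Length n = 31. Base counts: A=4, C=13, T=4, G=10
G+C = 23, so %GC = 23/31 × 100 = 74.194%
Salt term: 16.6 × (-0.724) = -12.018
GC term: 0.41 × 74.194 = 30.42; length term: −500/31 = −16.129
Tm = 81.5 + (-12.018) + 30.42 − 16.129 = 83.773 → 83.8°C

83.8°C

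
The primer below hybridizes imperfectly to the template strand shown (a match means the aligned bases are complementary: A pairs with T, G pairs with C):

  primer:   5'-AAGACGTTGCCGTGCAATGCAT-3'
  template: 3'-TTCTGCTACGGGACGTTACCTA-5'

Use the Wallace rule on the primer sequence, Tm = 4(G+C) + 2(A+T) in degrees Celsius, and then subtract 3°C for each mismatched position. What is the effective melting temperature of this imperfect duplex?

Primer base counts: A=6, T=5, G=6, C=5 → A+T=11, G+C=11
Perfect-match Tm = 2(11) + 4(11) = 22 + 44 = 66°C
Mismatches (positions where the bases are not complementary): 3 (at positions 7, 12, 20)
Effective Tm = 66 − 3×3 = 66 − 9 = 57°C

57°C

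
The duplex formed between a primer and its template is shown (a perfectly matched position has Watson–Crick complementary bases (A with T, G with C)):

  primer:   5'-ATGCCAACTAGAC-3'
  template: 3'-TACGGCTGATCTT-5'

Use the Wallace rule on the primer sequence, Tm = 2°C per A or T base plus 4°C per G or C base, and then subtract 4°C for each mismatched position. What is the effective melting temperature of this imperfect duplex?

Primer base counts: A=5, T=2, G=2, C=4 → A+T=7, G+C=6
Perfect-match Tm = 2(7) + 4(6) = 14 + 24 = 38°C
Mismatches (positions where the bases are not complementary): 2 (at positions 6, 13)
Effective Tm = 38 − 2×4 = 38 − 8 = 30°C

30°C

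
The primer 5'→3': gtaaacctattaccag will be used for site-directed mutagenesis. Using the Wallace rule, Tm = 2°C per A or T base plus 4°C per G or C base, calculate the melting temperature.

44°C

Counting bases: G=2, A=6, C=4, T=4
A+T = 10, G+C = 6
Tm = 2×10 + 4×6 = 44°C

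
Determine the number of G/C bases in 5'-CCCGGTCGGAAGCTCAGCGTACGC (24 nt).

Scanning the sequence gives G=8, T=3, C=9, A=4.
G+C = 8 + 9 = 17

17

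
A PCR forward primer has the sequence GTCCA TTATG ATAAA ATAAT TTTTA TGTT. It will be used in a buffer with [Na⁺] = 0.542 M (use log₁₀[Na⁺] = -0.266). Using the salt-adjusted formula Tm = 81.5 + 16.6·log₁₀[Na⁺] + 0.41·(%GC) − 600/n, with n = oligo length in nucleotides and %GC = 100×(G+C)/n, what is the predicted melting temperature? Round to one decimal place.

Length n = 29. Scanning the sequence gives C=2, A=10, G=3, T=14.
G+C = 5, so %GC = 5/29 × 100 = 17.241%
Salt term: 16.6 × (-0.266) = -4.416
GC term: 0.41 × 17.241 = 7.069; length term: −600/29 = −20.69
Tm = 81.5 + (-4.416) + 7.069 − 20.69 = 63.463 → 63.5°C

63.5°C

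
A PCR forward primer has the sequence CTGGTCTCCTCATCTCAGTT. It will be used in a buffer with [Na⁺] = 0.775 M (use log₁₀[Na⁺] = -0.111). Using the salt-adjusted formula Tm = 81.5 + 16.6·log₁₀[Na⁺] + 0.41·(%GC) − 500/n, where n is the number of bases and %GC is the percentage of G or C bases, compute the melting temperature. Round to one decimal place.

Length n = 20. Scanning the sequence gives G=3, T=8, C=7, A=2.
G+C = 10, so %GC = 10/20 × 100 = 50%
Salt term: 16.6 × (-0.111) = -1.843
GC term: 0.41 × 50 = 20.5; length term: −500/20 = −25
Tm = 81.5 + (-1.843) + 20.5 − 25 = 75.157 → 75.2°C

75.2°C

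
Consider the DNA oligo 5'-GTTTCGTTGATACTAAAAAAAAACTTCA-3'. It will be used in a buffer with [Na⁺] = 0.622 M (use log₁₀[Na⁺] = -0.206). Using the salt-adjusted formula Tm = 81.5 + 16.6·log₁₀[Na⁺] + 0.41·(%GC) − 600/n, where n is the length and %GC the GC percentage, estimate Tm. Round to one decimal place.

66.9°C

Length n = 28. C=4, T=9, A=12, G=3
G+C = 7, so %GC = 7/28 × 100 = 25%
Salt term: 16.6 × (-0.206) = -3.42
GC term: 0.41 × 25 = 10.25; length term: −600/28 = −21.429
Tm = 81.5 + (-3.42) + 10.25 − 21.429 = 66.901 → 66.9°C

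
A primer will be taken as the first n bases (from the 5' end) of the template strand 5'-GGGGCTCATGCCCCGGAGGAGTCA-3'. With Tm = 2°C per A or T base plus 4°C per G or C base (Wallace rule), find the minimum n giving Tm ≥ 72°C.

First 20 bases: GGGGCTCATGCCCCGGAGGA → Tm = 70°C (< 72°C)
First 21 bases: GGGGCTCATGCCCCGGAGGAG → Tm = 74°C (≥ 72°C)
Since every base adds ≥2°C, Tm only increases with n, so the threshold is first crossed at n = 21.

n = 21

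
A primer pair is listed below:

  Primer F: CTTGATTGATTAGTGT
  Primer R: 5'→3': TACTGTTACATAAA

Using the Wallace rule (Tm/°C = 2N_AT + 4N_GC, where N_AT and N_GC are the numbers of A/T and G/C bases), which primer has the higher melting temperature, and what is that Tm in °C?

Primer F: A+T=11, G+C=5 → Tm = 2(11)+4(5) = 42°C
Primer R: A+T=11, G+C=3 → Tm = 2(11)+4(3) = 34°C
42°C vs 34°C → primer F is higher.

Primer F, 42°C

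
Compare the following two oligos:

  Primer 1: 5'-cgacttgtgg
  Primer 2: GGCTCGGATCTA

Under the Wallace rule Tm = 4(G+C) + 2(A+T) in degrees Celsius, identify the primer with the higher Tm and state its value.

Primer 2, 38°C

Primer 1: A+T=4, G+C=6 → Tm = 2(4)+4(6) = 32°C
Primer 2: A+T=5, G+C=7 → Tm = 2(5)+4(7) = 38°C
32°C vs 38°C → primer 2 is higher.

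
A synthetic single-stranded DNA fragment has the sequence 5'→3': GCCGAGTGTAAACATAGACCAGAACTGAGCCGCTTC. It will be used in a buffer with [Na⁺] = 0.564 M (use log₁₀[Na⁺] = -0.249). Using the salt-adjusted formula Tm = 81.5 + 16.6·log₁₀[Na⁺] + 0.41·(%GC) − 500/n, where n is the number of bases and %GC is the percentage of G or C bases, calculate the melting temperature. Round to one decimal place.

85.1°C

Length n = 36. A=11, G=9, T=6, C=10
G+C = 19, so %GC = 19/36 × 100 = 52.778%
Salt term: 16.6 × (-0.249) = -4.133
GC term: 0.41 × 52.778 = 21.639; length term: −500/36 = −13.889
Tm = 81.5 + (-4.133) + 21.639 − 13.889 = 85.117 → 85.1°C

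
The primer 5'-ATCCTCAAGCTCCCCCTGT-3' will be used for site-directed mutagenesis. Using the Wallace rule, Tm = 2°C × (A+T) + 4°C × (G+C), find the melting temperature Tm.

60°C

Base counts: C=9, T=5, A=3, G=2
AT pairs contribute 8, GC pairs contribute 11.
Tm = 2×8 + 4×11 = 60°C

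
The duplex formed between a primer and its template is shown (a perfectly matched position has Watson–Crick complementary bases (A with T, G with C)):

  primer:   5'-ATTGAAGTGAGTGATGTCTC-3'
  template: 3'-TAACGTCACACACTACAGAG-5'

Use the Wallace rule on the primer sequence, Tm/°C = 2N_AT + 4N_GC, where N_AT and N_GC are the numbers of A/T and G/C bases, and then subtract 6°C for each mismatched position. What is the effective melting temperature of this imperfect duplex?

44°C

Primer base counts: A=5, T=7, G=6, C=2 → A+T=12, G+C=8
Perfect-match Tm = 2(12) + 4(8) = 24 + 32 = 56°C
Mismatches (positions where the bases are not complementary): 2 (at positions 5, 10)
Effective Tm = 56 − 2×6 = 56 − 12 = 44°C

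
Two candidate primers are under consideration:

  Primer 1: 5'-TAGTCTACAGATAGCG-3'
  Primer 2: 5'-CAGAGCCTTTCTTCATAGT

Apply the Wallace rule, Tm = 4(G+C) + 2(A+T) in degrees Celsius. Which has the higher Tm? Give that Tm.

Primer 2, 54°C

Primer 1: A+T=9, G+C=7 → Tm = 2(9)+4(7) = 46°C
Primer 2: A+T=11, G+C=8 → Tm = 2(11)+4(8) = 54°C
46°C vs 54°C → primer 2 is higher.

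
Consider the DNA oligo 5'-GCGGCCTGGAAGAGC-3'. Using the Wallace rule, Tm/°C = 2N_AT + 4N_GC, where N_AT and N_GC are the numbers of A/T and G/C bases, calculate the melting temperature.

Counting bases: A=3, T=1, C=4, G=7
A+T = 4, G+C = 11
Tm = 2×4 + 4×11 = 52°C

52°C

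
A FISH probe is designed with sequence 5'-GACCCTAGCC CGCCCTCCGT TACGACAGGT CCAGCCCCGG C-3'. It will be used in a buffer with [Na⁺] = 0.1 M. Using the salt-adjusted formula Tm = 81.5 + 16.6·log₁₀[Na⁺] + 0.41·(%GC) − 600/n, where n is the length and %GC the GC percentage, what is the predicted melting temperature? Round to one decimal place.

Length n = 41. Base counts: T=5, A=6, C=20, G=10
G+C = 30, so %GC = 30/41 × 100 = 73.171%
Salt term: 16.6 × (-1) = -16.6
GC term: 0.41 × 73.171 = 30; length term: −600/41 = −14.634
Tm = 81.5 + (-16.6) + 30 − 14.634 = 80.266 → 80.3°C

80.3°C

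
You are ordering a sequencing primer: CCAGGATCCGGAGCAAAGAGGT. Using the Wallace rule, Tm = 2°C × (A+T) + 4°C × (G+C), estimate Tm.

Counting bases: A=7, T=2, G=8, C=5
A+T = 9, G+C = 13
Tm = 4·13 + 2·9 = 52 + 18 = 70°C

70°C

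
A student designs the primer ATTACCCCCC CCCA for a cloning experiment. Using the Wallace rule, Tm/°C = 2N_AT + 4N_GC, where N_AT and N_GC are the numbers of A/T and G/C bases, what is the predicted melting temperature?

46°C

Base counts: T=2, G=0, C=9, A=3
So N_AT = 5 and N_GC = 9.
Tm = 4·9 + 2·5 = 36 + 10 = 46°C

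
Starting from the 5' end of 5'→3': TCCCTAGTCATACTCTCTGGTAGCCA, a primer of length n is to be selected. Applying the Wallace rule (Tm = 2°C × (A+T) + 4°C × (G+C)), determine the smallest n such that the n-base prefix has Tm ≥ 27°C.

n = 9

First 8 bases: TCCCTAGT → Tm = 24°C (< 27°C)
First 9 bases: TCCCTAGTC → Tm = 28°C (≥ 27°C)
Each additional base adds 2°C (A/T) or 4°C (G/C), so Tm is non-decreasing in n; n = 9 is the first length to reach 27°C.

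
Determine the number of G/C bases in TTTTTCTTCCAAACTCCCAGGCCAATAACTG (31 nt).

13

Scanning the sequence gives A=8, G=3, C=10, T=10.
G+C = 3 + 10 = 13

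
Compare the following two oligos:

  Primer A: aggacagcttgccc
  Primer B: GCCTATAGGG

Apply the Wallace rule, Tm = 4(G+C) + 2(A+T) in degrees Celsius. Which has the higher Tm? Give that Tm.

Primer A: A+T=5, G+C=9 → Tm = 2(5)+4(9) = 46°C
Primer B: A+T=4, G+C=6 → Tm = 2(4)+4(6) = 32°C
46°C vs 32°C → primer A is higher.

Primer A, 46°C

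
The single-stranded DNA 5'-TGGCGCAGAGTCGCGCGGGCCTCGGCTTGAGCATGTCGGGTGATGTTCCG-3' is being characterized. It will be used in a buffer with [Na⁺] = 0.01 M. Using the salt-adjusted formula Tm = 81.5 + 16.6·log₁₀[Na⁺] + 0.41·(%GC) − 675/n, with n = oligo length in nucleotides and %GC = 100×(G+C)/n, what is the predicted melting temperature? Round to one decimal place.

62.7°C

Length n = 50. Base counts: G=21, A=5, C=13, T=11
G+C = 34, so %GC = 34/50 × 100 = 68%
Salt term: 16.6 × (-2) = -33.2
GC term: 0.41 × 68 = 27.88; length term: −675/50 = −13.5
Tm = 81.5 + (-33.2) + 27.88 − 13.5 = 62.68 → 62.7°C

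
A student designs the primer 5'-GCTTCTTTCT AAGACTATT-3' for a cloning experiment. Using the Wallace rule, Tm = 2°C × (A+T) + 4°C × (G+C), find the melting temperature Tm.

Base counts: A=4, T=9, C=4, G=2
So N_AT = 13 and N_GC = 6.
Tm = 2×13 + 4×6 = 50°C

50°C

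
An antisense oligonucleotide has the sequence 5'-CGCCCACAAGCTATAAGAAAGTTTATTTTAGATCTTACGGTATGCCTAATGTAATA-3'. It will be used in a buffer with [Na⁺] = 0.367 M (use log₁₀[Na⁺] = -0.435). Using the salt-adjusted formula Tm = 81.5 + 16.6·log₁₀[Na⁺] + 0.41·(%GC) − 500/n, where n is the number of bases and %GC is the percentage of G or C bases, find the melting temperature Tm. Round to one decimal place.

79.3°C

Length n = 56. Counting bases: G=9, A=19, C=10, T=18
G+C = 19, so %GC = 19/56 × 100 = 33.929%
Salt term: 16.6 × (-0.435) = -7.221
GC term: 0.41 × 33.929 = 13.911; length term: −500/56 = −8.929
Tm = 81.5 + (-7.221) + 13.911 − 8.929 = 79.261 → 79.3°C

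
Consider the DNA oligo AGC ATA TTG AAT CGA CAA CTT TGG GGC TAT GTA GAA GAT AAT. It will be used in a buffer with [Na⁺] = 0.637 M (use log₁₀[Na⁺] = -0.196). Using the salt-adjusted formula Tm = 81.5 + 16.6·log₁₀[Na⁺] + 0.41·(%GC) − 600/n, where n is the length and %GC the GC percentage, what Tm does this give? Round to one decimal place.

78.6°C

Length n = 42. Base counts: G=10, A=15, T=12, C=5
G+C = 15, so %GC = 15/42 × 100 = 35.714%
Salt term: 16.6 × (-0.196) = -3.254
GC term: 0.41 × 35.714 = 14.643; length term: −600/42 = −14.286
Tm = 81.5 + (-3.254) + 14.643 − 14.286 = 78.603 → 78.6°C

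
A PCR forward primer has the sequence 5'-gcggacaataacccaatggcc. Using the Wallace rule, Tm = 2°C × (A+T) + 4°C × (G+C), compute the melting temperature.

Scanning the sequence gives G=5, C=7, T=2, A=7.
AT pairs contribute 9, GC pairs contribute 12.
Tm = 2×9 + 4×12 = 66°C

66°C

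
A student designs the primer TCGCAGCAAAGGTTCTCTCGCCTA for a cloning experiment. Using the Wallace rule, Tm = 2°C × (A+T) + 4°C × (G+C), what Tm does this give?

74°C

Scanning the sequence gives T=6, C=8, G=5, A=5.
A+T = 11, G+C = 13
Tm = 2(11) + 4(13) = 22 + 52 = 74°C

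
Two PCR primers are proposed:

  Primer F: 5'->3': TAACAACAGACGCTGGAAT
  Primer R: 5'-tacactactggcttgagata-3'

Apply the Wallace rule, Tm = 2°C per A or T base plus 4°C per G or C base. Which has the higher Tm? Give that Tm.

Primer F: A+T=11, G+C=8 → Tm = 2(11)+4(8) = 54°C
Primer R: A+T=12, G+C=8 → Tm = 2(12)+4(8) = 56°C
54°C vs 56°C → primer R is higher.

Primer R, 56°C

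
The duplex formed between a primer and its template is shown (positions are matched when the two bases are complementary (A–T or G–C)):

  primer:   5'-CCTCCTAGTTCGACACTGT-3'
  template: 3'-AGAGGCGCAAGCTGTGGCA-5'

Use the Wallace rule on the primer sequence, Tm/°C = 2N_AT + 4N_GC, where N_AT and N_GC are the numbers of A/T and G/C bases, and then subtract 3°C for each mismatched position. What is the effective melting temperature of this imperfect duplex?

Primer base counts: A=3, T=6, G=3, C=7 → A+T=9, G+C=10
Perfect-match Tm = 2(9) + 4(10) = 18 + 40 = 58°C
Mismatches (positions where the bases are not complementary): 4 (at positions 1, 6, 7, 17)
Effective Tm = 58 − 4×3 = 58 − 12 = 46°C

46°C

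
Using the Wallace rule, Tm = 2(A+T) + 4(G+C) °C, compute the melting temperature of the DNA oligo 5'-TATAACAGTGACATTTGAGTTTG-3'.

60°C

Counting bases: C=2, G=5, T=9, A=7
AT pairs contribute 16, GC pairs contribute 7.
Tm = 4·7 + 2·16 = 28 + 32 = 60°C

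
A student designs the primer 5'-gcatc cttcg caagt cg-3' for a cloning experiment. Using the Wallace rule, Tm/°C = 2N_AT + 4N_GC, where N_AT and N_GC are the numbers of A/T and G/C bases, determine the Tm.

54°C

T=4, C=6, A=3, G=4
So N_AT = 7 and N_GC = 10.
Tm = 4·10 + 2·7 = 40 + 14 = 54°C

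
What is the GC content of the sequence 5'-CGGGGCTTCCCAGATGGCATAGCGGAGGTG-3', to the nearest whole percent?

67%

Base counts: C=7, G=13, A=5, T=5
G+C = 13 + 7 = 20 out of 30 bases
%GC = 20/30 × 100 = 66.67% ≈ 67%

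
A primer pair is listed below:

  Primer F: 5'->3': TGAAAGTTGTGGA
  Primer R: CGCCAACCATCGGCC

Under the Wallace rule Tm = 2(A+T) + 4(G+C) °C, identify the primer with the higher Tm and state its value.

Primer F: A+T=8, G+C=5 → Tm = 2(8)+4(5) = 36°C
Primer R: A+T=4, G+C=11 → Tm = 2(4)+4(11) = 52°C
36°C vs 52°C → primer R is higher.

Primer R, 52°C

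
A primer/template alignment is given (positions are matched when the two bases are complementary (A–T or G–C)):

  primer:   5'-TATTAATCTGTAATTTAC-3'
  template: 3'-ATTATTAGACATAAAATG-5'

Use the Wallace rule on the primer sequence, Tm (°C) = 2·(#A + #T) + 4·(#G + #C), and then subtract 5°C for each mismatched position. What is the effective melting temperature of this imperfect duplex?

32°C

Primer base counts: A=6, T=9, G=1, C=2 → A+T=15, G+C=3
Perfect-match Tm = 2(15) + 4(3) = 30 + 12 = 42°C
Mismatches (positions where the bases are not complementary): 2 (at positions 3, 13)
Effective Tm = 42 − 2×5 = 42 − 10 = 32°C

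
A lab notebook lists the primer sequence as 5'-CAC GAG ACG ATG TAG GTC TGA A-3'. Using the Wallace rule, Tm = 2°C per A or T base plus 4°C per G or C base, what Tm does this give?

66°C

Base counts: A=7, G=7, T=4, C=4
AT pairs contribute 11, GC pairs contribute 11.
Tm = 4·11 + 2·11 = 44 + 22 = 66°C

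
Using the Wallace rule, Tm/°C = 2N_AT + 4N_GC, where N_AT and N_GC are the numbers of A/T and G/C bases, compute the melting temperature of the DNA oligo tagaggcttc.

30°C

Scanning the sequence gives A=2, G=3, T=3, C=2.
AT pairs contribute 5, GC pairs contribute 5.
Tm = 2(5) + 4(5) = 10 + 20 = 30°C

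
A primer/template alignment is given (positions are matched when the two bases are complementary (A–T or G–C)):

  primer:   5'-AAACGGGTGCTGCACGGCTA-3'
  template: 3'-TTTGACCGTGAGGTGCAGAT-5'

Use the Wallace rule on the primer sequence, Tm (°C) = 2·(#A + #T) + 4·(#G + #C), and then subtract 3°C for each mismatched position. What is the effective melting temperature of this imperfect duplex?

Primer base counts: A=5, T=3, G=7, C=5 → A+T=8, G+C=12
Perfect-match Tm = 2(8) + 4(12) = 16 + 48 = 64°C
Mismatches (positions where the bases are not complementary): 5 (at positions 5, 8, 9, 12, 17)
Effective Tm = 64 − 5×3 = 64 − 15 = 49°C

49°C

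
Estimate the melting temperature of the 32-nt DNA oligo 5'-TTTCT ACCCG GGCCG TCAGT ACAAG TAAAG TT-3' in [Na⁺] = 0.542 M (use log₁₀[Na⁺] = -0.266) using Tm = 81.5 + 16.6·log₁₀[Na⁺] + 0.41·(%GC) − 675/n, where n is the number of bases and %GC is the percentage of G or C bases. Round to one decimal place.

Length n = 32. Base counts: T=9, A=8, G=7, C=8
G+C = 15, so %GC = 15/32 × 100 = 46.875%
Salt term: 16.6 × (-0.266) = -4.416
GC term: 0.41 × 46.875 = 19.219; length term: −675/32 = −21.094
Tm = 81.5 + (-4.416) + 19.219 − 21.094 = 75.209 → 75.2°C

75.2°C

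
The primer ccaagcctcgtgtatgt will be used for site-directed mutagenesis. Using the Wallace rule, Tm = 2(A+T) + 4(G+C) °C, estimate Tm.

52°C

Counting bases: G=4, A=3, T=5, C=5
AT pairs contribute 8, GC pairs contribute 9.
Tm = 4·9 + 2·8 = 36 + 16 = 52°C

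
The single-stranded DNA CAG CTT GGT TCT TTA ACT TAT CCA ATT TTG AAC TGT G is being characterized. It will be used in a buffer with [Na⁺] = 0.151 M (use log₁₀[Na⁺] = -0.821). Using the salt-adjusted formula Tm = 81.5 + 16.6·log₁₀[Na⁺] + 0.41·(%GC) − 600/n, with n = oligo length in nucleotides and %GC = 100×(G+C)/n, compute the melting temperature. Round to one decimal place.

66.1°C

Length n = 37. Counting bases: A=8, T=16, C=7, G=6
G+C = 13, so %GC = 13/37 × 100 = 35.135%
Salt term: 16.6 × (-0.821) = -13.629
GC term: 0.41 × 35.135 = 14.405; length term: −600/37 = −16.216
Tm = 81.5 + (-13.629) + 14.405 − 16.216 = 66.06 → 66.1°C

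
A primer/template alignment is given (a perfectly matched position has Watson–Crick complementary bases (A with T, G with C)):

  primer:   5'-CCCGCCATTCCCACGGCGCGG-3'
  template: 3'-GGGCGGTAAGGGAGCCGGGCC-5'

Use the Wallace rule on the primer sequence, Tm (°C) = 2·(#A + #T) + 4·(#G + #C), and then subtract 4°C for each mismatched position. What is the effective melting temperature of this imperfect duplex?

68°C

Primer base counts: A=2, T=2, G=6, C=11 → A+T=4, G+C=17
Perfect-match Tm = 2(4) + 4(17) = 8 + 68 = 76°C
Mismatches (positions where the bases are not complementary): 2 (at positions 13, 18)
Effective Tm = 76 − 2×4 = 76 − 8 = 68°C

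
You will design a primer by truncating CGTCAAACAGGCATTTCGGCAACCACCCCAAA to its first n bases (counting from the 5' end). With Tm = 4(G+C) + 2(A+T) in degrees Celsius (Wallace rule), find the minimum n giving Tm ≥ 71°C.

n = 24

First 23 bases: CGTCAAACAGGCATTTCGGCAAC → Tm = 70°C (< 71°C)
First 24 bases: CGTCAAACAGGCATTTCGGCAACC → Tm = 74°C (≥ 71°C)
Since every base adds ≥2°C, Tm only increases with n, so the threshold is first crossed at n = 24.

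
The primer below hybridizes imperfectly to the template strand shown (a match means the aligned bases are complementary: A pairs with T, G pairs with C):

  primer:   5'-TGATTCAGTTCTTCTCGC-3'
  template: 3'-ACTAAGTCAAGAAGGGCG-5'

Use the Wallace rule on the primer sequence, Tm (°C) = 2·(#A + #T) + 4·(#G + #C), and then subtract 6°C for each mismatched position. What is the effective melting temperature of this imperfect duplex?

Primer base counts: A=2, T=8, G=3, C=5 → A+T=10, G+C=8
Perfect-match Tm = 2(10) + 4(8) = 20 + 32 = 52°C
Mismatches (positions where the bases are not complementary): 1 (at position 15)
Effective Tm = 52 − 1×6 = 52 − 6 = 46°C

46°C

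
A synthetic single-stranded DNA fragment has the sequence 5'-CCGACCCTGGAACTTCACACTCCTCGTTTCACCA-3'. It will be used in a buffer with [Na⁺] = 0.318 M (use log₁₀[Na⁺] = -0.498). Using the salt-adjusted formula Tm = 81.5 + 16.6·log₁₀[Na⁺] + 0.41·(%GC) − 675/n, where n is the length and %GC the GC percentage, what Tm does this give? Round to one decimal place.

Length n = 34. G=4, A=7, C=15, T=8
G+C = 19, so %GC = 19/34 × 100 = 55.882%
Salt term: 16.6 × (-0.498) = -8.267
GC term: 0.41 × 55.882 = 22.912; length term: −675/34 = −19.853
Tm = 81.5 + (-8.267) + 22.912 − 19.853 = 76.292 → 76.3°C

76.3°C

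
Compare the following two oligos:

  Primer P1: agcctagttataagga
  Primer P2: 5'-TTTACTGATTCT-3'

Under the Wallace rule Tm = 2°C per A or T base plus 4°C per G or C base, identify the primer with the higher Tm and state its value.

Primer P1: A+T=10, G+C=6 → Tm = 2(10)+4(6) = 44°C
Primer P2: A+T=9, G+C=3 → Tm = 2(9)+4(3) = 30°C
44°C vs 30°C → primer P1 is higher.

Primer P1, 44°C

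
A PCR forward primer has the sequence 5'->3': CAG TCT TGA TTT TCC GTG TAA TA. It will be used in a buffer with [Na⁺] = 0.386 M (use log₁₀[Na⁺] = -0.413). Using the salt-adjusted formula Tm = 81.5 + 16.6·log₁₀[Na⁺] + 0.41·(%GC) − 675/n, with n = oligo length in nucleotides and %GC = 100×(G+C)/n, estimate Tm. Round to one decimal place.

Length n = 23. Counting bases: A=5, G=4, T=10, C=4
G+C = 8, so %GC = 8/23 × 100 = 34.783%
Salt term: 16.6 × (-0.413) = -6.856
GC term: 0.41 × 34.783 = 14.261; length term: −675/23 = −29.348
Tm = 81.5 + (-6.856) + 14.261 − 29.348 = 59.557 → 59.6°C

59.6°C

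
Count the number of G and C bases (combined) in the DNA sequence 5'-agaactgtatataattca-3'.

4

Scanning the sequence gives T=6, G=2, C=2, A=8.
Total G or C: 2 + 2 = 4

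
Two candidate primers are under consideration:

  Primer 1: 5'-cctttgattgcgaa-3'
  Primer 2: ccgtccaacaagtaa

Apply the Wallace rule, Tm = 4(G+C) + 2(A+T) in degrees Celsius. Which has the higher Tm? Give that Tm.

Primer 1: A+T=8, G+C=6 → Tm = 2(8)+4(6) = 40°C
Primer 2: A+T=8, G+C=7 → Tm = 2(8)+4(7) = 44°C
40°C vs 44°C → primer 2 is higher.

Primer 2, 44°C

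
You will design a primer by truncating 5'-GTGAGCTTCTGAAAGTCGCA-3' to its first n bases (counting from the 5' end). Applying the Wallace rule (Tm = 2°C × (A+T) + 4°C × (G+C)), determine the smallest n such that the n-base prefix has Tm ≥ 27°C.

n = 9

First 8 bases: GTGAGCTT → Tm = 24°C (< 27°C)
First 9 bases: GTGAGCTTC → Tm = 28°C (≥ 27°C)
Each additional base adds 2°C (A/T) or 4°C (G/C), so Tm is non-decreasing in n; n = 9 is the first length to reach 27°C.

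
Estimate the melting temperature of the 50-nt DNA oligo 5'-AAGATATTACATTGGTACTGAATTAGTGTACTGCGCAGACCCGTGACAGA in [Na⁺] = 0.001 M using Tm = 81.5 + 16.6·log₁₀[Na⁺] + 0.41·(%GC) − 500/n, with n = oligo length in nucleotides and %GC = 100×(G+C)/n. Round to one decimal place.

38.9°C

Length n = 50. Scanning the sequence gives G=12, C=9, T=13, A=16.
G+C = 21, so %GC = 21/50 × 100 = 42%
Salt term: 16.6 × (-3) = -49.8
GC term: 0.41 × 42 = 17.22; length term: −500/50 = −10
Tm = 81.5 + (-49.8) + 17.22 − 10 = 38.92 → 38.9°C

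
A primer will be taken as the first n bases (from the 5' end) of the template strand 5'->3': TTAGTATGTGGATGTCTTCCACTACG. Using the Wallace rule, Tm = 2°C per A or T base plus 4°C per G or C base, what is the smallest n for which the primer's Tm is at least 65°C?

First 23 bases: TTAGTATGTGGATGTCTTCCACT → Tm = 64°C (< 65°C)
First 24 bases: TTAGTATGTGGATGTCTTCCACTA → Tm = 66°C (≥ 65°C)
Each additional base adds 2°C (A/T) or 4°C (G/C), so Tm is non-decreasing in n; n = 24 is the first length to reach 65°C.

n = 24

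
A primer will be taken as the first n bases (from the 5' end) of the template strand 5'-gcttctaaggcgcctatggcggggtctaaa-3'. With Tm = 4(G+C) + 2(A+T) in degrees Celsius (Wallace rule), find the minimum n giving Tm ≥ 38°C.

First 11 bases: GCTTCTAAGGC → Tm = 34°C (< 38°C)
First 12 bases: GCTTCTAAGGCG → Tm = 38°C (≥ 38°C)
Since every base adds ≥2°C, Tm only increases with n, so the threshold is first crossed at n = 12.

n = 12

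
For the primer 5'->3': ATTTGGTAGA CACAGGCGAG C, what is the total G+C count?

11

Base counts: C=4, A=6, G=7, T=4
G+C = 7 + 4 = 11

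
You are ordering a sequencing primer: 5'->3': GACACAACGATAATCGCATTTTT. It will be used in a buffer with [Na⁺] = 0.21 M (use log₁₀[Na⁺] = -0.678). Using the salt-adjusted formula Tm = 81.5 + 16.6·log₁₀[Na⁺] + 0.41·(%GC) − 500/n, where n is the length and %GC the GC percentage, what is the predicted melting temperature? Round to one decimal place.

Length n = 23. Counting bases: G=3, T=7, C=5, A=8
G+C = 8, so %GC = 8/23 × 100 = 34.783%
Salt term: 16.6 × (-0.678) = -11.255
GC term: 0.41 × 34.783 = 14.261; length term: −500/23 = −21.739
Tm = 81.5 + (-11.255) + 14.261 − 21.739 = 62.767 → 62.8°C

62.8°C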